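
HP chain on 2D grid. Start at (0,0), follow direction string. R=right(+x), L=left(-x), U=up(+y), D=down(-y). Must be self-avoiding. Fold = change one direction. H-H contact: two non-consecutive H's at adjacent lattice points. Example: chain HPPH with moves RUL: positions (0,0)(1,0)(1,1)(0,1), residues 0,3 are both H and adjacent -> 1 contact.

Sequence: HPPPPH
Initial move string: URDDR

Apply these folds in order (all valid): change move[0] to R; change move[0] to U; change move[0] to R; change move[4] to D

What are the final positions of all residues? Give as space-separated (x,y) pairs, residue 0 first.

Initial moves: URDDR
Fold: move[0]->R => RRDDR (positions: [(0, 0), (1, 0), (2, 0), (2, -1), (2, -2), (3, -2)])
Fold: move[0]->U => URDDR (positions: [(0, 0), (0, 1), (1, 1), (1, 0), (1, -1), (2, -1)])
Fold: move[0]->R => RRDDR (positions: [(0, 0), (1, 0), (2, 0), (2, -1), (2, -2), (3, -2)])
Fold: move[4]->D => RRDDD (positions: [(0, 0), (1, 0), (2, 0), (2, -1), (2, -2), (2, -3)])

Answer: (0,0) (1,0) (2,0) (2,-1) (2,-2) (2,-3)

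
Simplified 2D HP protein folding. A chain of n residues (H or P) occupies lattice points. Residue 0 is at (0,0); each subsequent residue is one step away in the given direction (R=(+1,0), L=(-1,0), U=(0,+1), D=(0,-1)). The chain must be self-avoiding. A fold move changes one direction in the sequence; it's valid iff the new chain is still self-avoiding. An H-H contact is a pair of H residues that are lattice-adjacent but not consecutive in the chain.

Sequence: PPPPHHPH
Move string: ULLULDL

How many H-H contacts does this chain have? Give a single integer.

Answer: 0

Derivation:
Positions: [(0, 0), (0, 1), (-1, 1), (-2, 1), (-2, 2), (-3, 2), (-3, 1), (-4, 1)]
No H-H contacts found.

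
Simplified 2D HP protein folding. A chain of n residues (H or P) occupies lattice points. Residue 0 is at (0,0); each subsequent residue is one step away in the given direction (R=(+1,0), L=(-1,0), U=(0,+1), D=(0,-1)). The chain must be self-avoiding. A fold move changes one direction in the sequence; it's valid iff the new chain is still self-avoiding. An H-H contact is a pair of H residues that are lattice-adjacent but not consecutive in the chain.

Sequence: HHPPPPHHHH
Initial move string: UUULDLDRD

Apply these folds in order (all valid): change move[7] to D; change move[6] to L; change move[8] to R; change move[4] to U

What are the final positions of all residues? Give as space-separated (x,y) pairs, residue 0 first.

Answer: (0,0) (0,1) (0,2) (0,3) (-1,3) (-1,4) (-2,4) (-3,4) (-3,3) (-2,3)

Derivation:
Initial moves: UUULDLDRD
Fold: move[7]->D => UUULDLDDD (positions: [(0, 0), (0, 1), (0, 2), (0, 3), (-1, 3), (-1, 2), (-2, 2), (-2, 1), (-2, 0), (-2, -1)])
Fold: move[6]->L => UUULDLLDD (positions: [(0, 0), (0, 1), (0, 2), (0, 3), (-1, 3), (-1, 2), (-2, 2), (-3, 2), (-3, 1), (-3, 0)])
Fold: move[8]->R => UUULDLLDR (positions: [(0, 0), (0, 1), (0, 2), (0, 3), (-1, 3), (-1, 2), (-2, 2), (-3, 2), (-3, 1), (-2, 1)])
Fold: move[4]->U => UUULULLDR (positions: [(0, 0), (0, 1), (0, 2), (0, 3), (-1, 3), (-1, 4), (-2, 4), (-3, 4), (-3, 3), (-2, 3)])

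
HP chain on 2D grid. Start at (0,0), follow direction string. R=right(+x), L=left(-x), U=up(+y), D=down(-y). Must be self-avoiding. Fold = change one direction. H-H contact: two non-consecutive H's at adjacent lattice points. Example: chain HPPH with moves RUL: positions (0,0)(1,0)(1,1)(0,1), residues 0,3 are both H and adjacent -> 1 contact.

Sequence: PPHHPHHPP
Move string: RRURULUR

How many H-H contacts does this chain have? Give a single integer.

Positions: [(0, 0), (1, 0), (2, 0), (2, 1), (3, 1), (3, 2), (2, 2), (2, 3), (3, 3)]
H-H contact: residue 3 @(2,1) - residue 6 @(2, 2)

Answer: 1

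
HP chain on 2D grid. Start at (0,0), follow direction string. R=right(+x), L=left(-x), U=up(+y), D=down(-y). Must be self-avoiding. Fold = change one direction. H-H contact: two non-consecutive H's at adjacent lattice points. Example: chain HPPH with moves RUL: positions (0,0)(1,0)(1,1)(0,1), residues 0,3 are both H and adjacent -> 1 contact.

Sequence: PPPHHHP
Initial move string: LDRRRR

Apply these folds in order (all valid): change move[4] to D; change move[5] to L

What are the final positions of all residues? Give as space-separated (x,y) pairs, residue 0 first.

Answer: (0,0) (-1,0) (-1,-1) (0,-1) (1,-1) (1,-2) (0,-2)

Derivation:
Initial moves: LDRRRR
Fold: move[4]->D => LDRRDR (positions: [(0, 0), (-1, 0), (-1, -1), (0, -1), (1, -1), (1, -2), (2, -2)])
Fold: move[5]->L => LDRRDL (positions: [(0, 0), (-1, 0), (-1, -1), (0, -1), (1, -1), (1, -2), (0, -2)])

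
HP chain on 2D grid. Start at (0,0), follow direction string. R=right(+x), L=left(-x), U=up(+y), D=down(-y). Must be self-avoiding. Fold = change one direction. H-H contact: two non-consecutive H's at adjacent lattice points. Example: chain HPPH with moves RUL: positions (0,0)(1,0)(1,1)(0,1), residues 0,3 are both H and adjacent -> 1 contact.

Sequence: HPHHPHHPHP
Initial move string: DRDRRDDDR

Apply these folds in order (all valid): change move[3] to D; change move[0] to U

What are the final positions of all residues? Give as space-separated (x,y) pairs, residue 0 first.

Initial moves: DRDRRDDDR
Fold: move[3]->D => DRDDRDDDR (positions: [(0, 0), (0, -1), (1, -1), (1, -2), (1, -3), (2, -3), (2, -4), (2, -5), (2, -6), (3, -6)])
Fold: move[0]->U => URDDRDDDR (positions: [(0, 0), (0, 1), (1, 1), (1, 0), (1, -1), (2, -1), (2, -2), (2, -3), (2, -4), (3, -4)])

Answer: (0,0) (0,1) (1,1) (1,0) (1,-1) (2,-1) (2,-2) (2,-3) (2,-4) (3,-4)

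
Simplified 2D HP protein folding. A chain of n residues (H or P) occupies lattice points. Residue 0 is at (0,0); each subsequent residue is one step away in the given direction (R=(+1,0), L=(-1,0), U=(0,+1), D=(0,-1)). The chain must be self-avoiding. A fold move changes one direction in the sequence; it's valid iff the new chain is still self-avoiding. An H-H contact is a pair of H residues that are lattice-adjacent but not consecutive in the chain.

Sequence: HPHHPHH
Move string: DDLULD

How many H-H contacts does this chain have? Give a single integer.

Answer: 1

Derivation:
Positions: [(0, 0), (0, -1), (0, -2), (-1, -2), (-1, -1), (-2, -1), (-2, -2)]
H-H contact: residue 3 @(-1,-2) - residue 6 @(-2, -2)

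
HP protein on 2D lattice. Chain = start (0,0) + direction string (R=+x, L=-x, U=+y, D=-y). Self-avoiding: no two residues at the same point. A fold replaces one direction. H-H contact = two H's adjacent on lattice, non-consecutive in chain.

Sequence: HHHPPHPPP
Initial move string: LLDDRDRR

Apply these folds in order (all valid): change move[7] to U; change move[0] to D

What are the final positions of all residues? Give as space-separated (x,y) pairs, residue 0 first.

Initial moves: LLDDRDRR
Fold: move[7]->U => LLDDRDRU (positions: [(0, 0), (-1, 0), (-2, 0), (-2, -1), (-2, -2), (-1, -2), (-1, -3), (0, -3), (0, -2)])
Fold: move[0]->D => DLDDRDRU (positions: [(0, 0), (0, -1), (-1, -1), (-1, -2), (-1, -3), (0, -3), (0, -4), (1, -4), (1, -3)])

Answer: (0,0) (0,-1) (-1,-1) (-1,-2) (-1,-3) (0,-3) (0,-4) (1,-4) (1,-3)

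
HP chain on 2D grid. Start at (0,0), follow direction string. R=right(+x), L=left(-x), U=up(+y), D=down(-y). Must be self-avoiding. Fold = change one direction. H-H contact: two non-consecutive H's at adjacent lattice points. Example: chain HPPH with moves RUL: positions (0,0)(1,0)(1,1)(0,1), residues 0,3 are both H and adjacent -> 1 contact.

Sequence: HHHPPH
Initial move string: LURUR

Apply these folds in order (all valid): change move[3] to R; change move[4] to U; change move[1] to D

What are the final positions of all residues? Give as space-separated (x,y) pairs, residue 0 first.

Initial moves: LURUR
Fold: move[3]->R => LURRR (positions: [(0, 0), (-1, 0), (-1, 1), (0, 1), (1, 1), (2, 1)])
Fold: move[4]->U => LURRU (positions: [(0, 0), (-1, 0), (-1, 1), (0, 1), (1, 1), (1, 2)])
Fold: move[1]->D => LDRRU (positions: [(0, 0), (-1, 0), (-1, -1), (0, -1), (1, -1), (1, 0)])

Answer: (0,0) (-1,0) (-1,-1) (0,-1) (1,-1) (1,0)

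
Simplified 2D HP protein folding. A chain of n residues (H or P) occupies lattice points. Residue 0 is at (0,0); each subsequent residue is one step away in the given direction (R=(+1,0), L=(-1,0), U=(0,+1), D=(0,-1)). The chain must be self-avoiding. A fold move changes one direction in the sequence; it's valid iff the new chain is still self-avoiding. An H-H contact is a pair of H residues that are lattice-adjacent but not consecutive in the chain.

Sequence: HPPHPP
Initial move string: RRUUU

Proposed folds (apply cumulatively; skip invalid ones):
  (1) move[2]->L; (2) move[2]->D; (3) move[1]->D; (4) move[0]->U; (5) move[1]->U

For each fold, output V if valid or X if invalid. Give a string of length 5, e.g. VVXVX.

Initial: RRUUU -> [(0, 0), (1, 0), (2, 0), (2, 1), (2, 2), (2, 3)]
Fold 1: move[2]->L => RRLUU INVALID (collision), skipped
Fold 2: move[2]->D => RRDUU INVALID (collision), skipped
Fold 3: move[1]->D => RDUUU INVALID (collision), skipped
Fold 4: move[0]->U => URUUU VALID
Fold 5: move[1]->U => UUUUU VALID

Answer: XXXVV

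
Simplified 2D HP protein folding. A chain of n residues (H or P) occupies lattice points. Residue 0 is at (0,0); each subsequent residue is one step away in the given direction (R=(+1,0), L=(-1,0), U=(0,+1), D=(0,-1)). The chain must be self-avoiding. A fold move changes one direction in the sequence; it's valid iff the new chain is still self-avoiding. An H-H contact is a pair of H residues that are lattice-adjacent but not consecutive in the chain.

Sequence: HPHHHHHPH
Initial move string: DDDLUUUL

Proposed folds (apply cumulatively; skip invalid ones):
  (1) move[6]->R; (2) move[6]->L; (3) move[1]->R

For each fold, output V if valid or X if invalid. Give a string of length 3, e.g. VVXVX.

Initial: DDDLUUUL -> [(0, 0), (0, -1), (0, -2), (0, -3), (-1, -3), (-1, -2), (-1, -1), (-1, 0), (-2, 0)]
Fold 1: move[6]->R => DDDLUURL INVALID (collision), skipped
Fold 2: move[6]->L => DDDLUULL VALID
Fold 3: move[1]->R => DRDLUULL INVALID (collision), skipped

Answer: XVX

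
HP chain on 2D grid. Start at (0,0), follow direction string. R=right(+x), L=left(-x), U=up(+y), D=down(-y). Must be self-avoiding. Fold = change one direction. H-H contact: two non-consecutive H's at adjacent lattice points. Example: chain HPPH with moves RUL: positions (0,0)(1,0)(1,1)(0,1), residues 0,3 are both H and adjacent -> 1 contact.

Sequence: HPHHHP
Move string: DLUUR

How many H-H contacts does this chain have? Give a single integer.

Answer: 1

Derivation:
Positions: [(0, 0), (0, -1), (-1, -1), (-1, 0), (-1, 1), (0, 1)]
H-H contact: residue 0 @(0,0) - residue 3 @(-1, 0)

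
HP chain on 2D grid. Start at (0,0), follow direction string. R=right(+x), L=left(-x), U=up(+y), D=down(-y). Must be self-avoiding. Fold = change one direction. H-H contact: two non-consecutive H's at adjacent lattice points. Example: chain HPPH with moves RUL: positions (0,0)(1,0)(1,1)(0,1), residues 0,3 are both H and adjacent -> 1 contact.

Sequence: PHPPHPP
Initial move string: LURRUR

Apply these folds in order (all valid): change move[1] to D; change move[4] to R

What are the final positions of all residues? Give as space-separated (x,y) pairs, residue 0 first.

Answer: (0,0) (-1,0) (-1,-1) (0,-1) (1,-1) (2,-1) (3,-1)

Derivation:
Initial moves: LURRUR
Fold: move[1]->D => LDRRUR (positions: [(0, 0), (-1, 0), (-1, -1), (0, -1), (1, -1), (1, 0), (2, 0)])
Fold: move[4]->R => LDRRRR (positions: [(0, 0), (-1, 0), (-1, -1), (0, -1), (1, -1), (2, -1), (3, -1)])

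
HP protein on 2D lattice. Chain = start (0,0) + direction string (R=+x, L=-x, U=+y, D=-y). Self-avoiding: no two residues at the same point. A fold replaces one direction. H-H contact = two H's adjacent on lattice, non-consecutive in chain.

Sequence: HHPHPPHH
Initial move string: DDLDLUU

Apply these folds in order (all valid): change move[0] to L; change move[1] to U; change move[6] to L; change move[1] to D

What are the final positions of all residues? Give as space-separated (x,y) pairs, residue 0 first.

Answer: (0,0) (-1,0) (-1,-1) (-2,-1) (-2,-2) (-3,-2) (-3,-1) (-4,-1)

Derivation:
Initial moves: DDLDLUU
Fold: move[0]->L => LDLDLUU (positions: [(0, 0), (-1, 0), (-1, -1), (-2, -1), (-2, -2), (-3, -2), (-3, -1), (-3, 0)])
Fold: move[1]->U => LULDLUU (positions: [(0, 0), (-1, 0), (-1, 1), (-2, 1), (-2, 0), (-3, 0), (-3, 1), (-3, 2)])
Fold: move[6]->L => LULDLUL (positions: [(0, 0), (-1, 0), (-1, 1), (-2, 1), (-2, 0), (-3, 0), (-3, 1), (-4, 1)])
Fold: move[1]->D => LDLDLUL (positions: [(0, 0), (-1, 0), (-1, -1), (-2, -1), (-2, -2), (-3, -2), (-3, -1), (-4, -1)])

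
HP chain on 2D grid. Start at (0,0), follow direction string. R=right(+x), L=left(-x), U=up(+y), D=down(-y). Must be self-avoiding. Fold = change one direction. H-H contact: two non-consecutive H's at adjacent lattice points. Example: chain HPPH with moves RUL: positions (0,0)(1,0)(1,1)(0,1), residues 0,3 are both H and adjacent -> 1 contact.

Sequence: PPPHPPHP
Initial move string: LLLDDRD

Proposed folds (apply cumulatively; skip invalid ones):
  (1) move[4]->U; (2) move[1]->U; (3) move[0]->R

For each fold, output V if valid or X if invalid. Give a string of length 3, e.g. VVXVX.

Answer: XVX

Derivation:
Initial: LLLDDRD -> [(0, 0), (-1, 0), (-2, 0), (-3, 0), (-3, -1), (-3, -2), (-2, -2), (-2, -3)]
Fold 1: move[4]->U => LLLDURD INVALID (collision), skipped
Fold 2: move[1]->U => LULDDRD VALID
Fold 3: move[0]->R => RULDDRD INVALID (collision), skipped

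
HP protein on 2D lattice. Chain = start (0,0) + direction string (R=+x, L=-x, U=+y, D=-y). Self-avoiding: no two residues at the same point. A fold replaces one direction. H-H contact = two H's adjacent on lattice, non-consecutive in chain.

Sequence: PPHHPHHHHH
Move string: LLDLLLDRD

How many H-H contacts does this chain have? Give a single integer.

Answer: 1

Derivation:
Positions: [(0, 0), (-1, 0), (-2, 0), (-2, -1), (-3, -1), (-4, -1), (-5, -1), (-5, -2), (-4, -2), (-4, -3)]
H-H contact: residue 5 @(-4,-1) - residue 8 @(-4, -2)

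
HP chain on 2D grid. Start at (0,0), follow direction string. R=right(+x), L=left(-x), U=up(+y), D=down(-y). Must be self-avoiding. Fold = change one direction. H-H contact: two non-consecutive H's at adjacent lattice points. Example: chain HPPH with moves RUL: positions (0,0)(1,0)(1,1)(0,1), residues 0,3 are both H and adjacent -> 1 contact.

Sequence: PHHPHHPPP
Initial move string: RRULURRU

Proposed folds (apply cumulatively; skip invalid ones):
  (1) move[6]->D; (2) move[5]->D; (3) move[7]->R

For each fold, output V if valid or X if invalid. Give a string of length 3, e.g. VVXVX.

Answer: XXV

Derivation:
Initial: RRULURRU -> [(0, 0), (1, 0), (2, 0), (2, 1), (1, 1), (1, 2), (2, 2), (3, 2), (3, 3)]
Fold 1: move[6]->D => RRULURDU INVALID (collision), skipped
Fold 2: move[5]->D => RRULUDRU INVALID (collision), skipped
Fold 3: move[7]->R => RRULURRR VALID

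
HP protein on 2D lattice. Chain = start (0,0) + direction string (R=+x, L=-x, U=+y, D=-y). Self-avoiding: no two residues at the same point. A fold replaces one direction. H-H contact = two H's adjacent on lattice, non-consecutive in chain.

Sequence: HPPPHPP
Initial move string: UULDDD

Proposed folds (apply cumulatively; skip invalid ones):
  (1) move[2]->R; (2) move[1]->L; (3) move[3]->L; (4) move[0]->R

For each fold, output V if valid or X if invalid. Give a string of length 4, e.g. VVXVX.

Answer: VXXV

Derivation:
Initial: UULDDD -> [(0, 0), (0, 1), (0, 2), (-1, 2), (-1, 1), (-1, 0), (-1, -1)]
Fold 1: move[2]->R => UURDDD VALID
Fold 2: move[1]->L => ULRDDD INVALID (collision), skipped
Fold 3: move[3]->L => UURLDD INVALID (collision), skipped
Fold 4: move[0]->R => RURDDD VALID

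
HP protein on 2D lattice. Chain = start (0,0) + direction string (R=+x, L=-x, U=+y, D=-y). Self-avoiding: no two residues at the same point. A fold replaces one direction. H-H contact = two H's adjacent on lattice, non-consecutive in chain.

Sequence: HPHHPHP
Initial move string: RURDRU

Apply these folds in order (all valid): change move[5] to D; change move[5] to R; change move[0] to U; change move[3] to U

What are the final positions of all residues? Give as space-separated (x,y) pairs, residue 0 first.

Initial moves: RURDRU
Fold: move[5]->D => RURDRD (positions: [(0, 0), (1, 0), (1, 1), (2, 1), (2, 0), (3, 0), (3, -1)])
Fold: move[5]->R => RURDRR (positions: [(0, 0), (1, 0), (1, 1), (2, 1), (2, 0), (3, 0), (4, 0)])
Fold: move[0]->U => UURDRR (positions: [(0, 0), (0, 1), (0, 2), (1, 2), (1, 1), (2, 1), (3, 1)])
Fold: move[3]->U => UURURR (positions: [(0, 0), (0, 1), (0, 2), (1, 2), (1, 3), (2, 3), (3, 3)])

Answer: (0,0) (0,1) (0,2) (1,2) (1,3) (2,3) (3,3)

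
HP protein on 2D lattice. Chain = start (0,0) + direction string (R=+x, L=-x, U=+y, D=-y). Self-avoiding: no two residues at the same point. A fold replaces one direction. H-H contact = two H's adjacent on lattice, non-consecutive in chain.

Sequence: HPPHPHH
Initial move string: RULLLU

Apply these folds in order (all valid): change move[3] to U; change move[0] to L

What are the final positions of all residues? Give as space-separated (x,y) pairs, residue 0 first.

Initial moves: RULLLU
Fold: move[3]->U => RULULU (positions: [(0, 0), (1, 0), (1, 1), (0, 1), (0, 2), (-1, 2), (-1, 3)])
Fold: move[0]->L => LULULU (positions: [(0, 0), (-1, 0), (-1, 1), (-2, 1), (-2, 2), (-3, 2), (-3, 3)])

Answer: (0,0) (-1,0) (-1,1) (-2,1) (-2,2) (-3,2) (-3,3)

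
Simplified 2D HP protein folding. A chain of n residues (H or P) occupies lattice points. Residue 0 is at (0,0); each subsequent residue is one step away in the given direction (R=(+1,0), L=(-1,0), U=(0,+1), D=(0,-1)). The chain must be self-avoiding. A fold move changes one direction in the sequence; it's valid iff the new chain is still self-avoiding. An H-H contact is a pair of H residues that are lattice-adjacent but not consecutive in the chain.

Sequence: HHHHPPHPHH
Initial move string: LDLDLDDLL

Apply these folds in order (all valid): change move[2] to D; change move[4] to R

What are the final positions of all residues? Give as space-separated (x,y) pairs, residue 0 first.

Initial moves: LDLDLDDLL
Fold: move[2]->D => LDDDLDDLL (positions: [(0, 0), (-1, 0), (-1, -1), (-1, -2), (-1, -3), (-2, -3), (-2, -4), (-2, -5), (-3, -5), (-4, -5)])
Fold: move[4]->R => LDDDRDDLL (positions: [(0, 0), (-1, 0), (-1, -1), (-1, -2), (-1, -3), (0, -3), (0, -4), (0, -5), (-1, -5), (-2, -5)])

Answer: (0,0) (-1,0) (-1,-1) (-1,-2) (-1,-3) (0,-3) (0,-4) (0,-5) (-1,-5) (-2,-5)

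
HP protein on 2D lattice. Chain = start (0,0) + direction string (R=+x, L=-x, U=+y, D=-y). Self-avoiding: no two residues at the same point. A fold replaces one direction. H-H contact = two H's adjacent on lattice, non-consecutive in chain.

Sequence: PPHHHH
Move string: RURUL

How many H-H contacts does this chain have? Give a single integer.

Positions: [(0, 0), (1, 0), (1, 1), (2, 1), (2, 2), (1, 2)]
H-H contact: residue 2 @(1,1) - residue 5 @(1, 2)

Answer: 1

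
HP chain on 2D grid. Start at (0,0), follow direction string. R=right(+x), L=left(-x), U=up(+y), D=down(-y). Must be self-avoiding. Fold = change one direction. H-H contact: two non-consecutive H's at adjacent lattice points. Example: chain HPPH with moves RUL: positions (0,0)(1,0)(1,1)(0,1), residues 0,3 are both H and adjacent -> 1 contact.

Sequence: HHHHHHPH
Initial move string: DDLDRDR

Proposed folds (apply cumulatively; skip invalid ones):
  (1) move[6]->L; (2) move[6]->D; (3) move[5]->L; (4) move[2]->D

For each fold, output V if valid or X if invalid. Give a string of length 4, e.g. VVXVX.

Answer: VVXV

Derivation:
Initial: DDLDRDR -> [(0, 0), (0, -1), (0, -2), (-1, -2), (-1, -3), (0, -3), (0, -4), (1, -4)]
Fold 1: move[6]->L => DDLDRDL VALID
Fold 2: move[6]->D => DDLDRDD VALID
Fold 3: move[5]->L => DDLDRLD INVALID (collision), skipped
Fold 4: move[2]->D => DDDDRDD VALID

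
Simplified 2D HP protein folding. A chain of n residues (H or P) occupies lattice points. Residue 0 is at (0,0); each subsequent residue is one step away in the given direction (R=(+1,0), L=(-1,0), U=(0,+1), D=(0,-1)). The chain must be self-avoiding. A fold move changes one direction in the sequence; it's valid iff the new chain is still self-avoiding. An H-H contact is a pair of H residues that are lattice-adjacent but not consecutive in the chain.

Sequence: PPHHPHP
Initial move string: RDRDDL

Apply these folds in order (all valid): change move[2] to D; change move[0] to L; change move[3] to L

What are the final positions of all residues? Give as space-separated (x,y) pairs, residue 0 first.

Answer: (0,0) (-1,0) (-1,-1) (-1,-2) (-2,-2) (-2,-3) (-3,-3)

Derivation:
Initial moves: RDRDDL
Fold: move[2]->D => RDDDDL (positions: [(0, 0), (1, 0), (1, -1), (1, -2), (1, -3), (1, -4), (0, -4)])
Fold: move[0]->L => LDDDDL (positions: [(0, 0), (-1, 0), (-1, -1), (-1, -2), (-1, -3), (-1, -4), (-2, -4)])
Fold: move[3]->L => LDDLDL (positions: [(0, 0), (-1, 0), (-1, -1), (-1, -2), (-2, -2), (-2, -3), (-3, -3)])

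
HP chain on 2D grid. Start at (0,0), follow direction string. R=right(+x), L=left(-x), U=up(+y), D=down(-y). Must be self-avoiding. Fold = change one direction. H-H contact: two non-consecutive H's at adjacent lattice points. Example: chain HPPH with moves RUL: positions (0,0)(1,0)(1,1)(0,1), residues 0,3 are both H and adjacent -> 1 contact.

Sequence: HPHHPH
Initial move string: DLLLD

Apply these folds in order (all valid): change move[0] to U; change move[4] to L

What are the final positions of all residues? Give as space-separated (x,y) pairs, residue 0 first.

Answer: (0,0) (0,1) (-1,1) (-2,1) (-3,1) (-4,1)

Derivation:
Initial moves: DLLLD
Fold: move[0]->U => ULLLD (positions: [(0, 0), (0, 1), (-1, 1), (-2, 1), (-3, 1), (-3, 0)])
Fold: move[4]->L => ULLLL (positions: [(0, 0), (0, 1), (-1, 1), (-2, 1), (-3, 1), (-4, 1)])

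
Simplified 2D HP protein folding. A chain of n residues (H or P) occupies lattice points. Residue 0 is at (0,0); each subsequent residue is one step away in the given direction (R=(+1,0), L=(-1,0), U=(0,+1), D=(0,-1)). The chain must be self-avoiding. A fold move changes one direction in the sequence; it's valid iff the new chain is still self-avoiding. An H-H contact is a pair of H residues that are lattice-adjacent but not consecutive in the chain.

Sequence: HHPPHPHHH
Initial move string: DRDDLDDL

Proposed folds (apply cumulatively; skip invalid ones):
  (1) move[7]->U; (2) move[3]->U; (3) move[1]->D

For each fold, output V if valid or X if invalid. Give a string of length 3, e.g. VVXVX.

Initial: DRDDLDDL -> [(0, 0), (0, -1), (1, -1), (1, -2), (1, -3), (0, -3), (0, -4), (0, -5), (-1, -5)]
Fold 1: move[7]->U => DRDDLDDU INVALID (collision), skipped
Fold 2: move[3]->U => DRDULDDL INVALID (collision), skipped
Fold 3: move[1]->D => DDDDLDDL VALID

Answer: XXV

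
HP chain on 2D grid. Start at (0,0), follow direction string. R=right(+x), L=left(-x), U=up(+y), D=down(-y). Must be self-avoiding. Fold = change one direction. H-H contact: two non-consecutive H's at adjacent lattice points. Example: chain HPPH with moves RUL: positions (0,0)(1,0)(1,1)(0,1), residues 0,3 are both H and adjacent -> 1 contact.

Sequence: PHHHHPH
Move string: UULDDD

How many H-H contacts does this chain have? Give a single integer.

Positions: [(0, 0), (0, 1), (0, 2), (-1, 2), (-1, 1), (-1, 0), (-1, -1)]
H-H contact: residue 1 @(0,1) - residue 4 @(-1, 1)

Answer: 1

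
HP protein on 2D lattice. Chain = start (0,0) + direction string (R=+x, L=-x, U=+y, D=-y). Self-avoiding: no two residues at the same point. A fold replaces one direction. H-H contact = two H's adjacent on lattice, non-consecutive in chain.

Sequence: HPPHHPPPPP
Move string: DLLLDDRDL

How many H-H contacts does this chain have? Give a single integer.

Answer: 0

Derivation:
Positions: [(0, 0), (0, -1), (-1, -1), (-2, -1), (-3, -1), (-3, -2), (-3, -3), (-2, -3), (-2, -4), (-3, -4)]
No H-H contacts found.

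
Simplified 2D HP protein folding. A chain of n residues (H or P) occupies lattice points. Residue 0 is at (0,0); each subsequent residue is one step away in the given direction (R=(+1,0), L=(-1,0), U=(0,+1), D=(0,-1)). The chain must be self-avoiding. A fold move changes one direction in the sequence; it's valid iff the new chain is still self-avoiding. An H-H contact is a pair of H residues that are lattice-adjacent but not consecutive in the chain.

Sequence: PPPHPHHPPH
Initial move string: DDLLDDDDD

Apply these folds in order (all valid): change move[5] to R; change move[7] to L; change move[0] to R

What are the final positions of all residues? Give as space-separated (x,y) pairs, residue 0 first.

Initial moves: DDLLDDDDD
Fold: move[5]->R => DDLLDRDDD (positions: [(0, 0), (0, -1), (0, -2), (-1, -2), (-2, -2), (-2, -3), (-1, -3), (-1, -4), (-1, -5), (-1, -6)])
Fold: move[7]->L => DDLLDRDLD (positions: [(0, 0), (0, -1), (0, -2), (-1, -2), (-2, -2), (-2, -3), (-1, -3), (-1, -4), (-2, -4), (-2, -5)])
Fold: move[0]->R => RDLLDRDLD (positions: [(0, 0), (1, 0), (1, -1), (0, -1), (-1, -1), (-1, -2), (0, -2), (0, -3), (-1, -3), (-1, -4)])

Answer: (0,0) (1,0) (1,-1) (0,-1) (-1,-1) (-1,-2) (0,-2) (0,-3) (-1,-3) (-1,-4)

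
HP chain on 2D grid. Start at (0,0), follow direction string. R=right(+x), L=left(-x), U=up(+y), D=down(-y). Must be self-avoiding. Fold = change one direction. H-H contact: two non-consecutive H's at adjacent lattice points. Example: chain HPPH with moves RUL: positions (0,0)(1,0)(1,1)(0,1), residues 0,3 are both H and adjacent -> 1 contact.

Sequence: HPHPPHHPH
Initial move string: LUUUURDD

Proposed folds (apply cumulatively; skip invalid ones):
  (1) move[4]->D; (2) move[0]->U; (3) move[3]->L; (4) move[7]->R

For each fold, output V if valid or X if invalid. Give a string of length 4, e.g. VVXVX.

Initial: LUUUURDD -> [(0, 0), (-1, 0), (-1, 1), (-1, 2), (-1, 3), (-1, 4), (0, 4), (0, 3), (0, 2)]
Fold 1: move[4]->D => LUUUDRDD INVALID (collision), skipped
Fold 2: move[0]->U => UUUUURDD VALID
Fold 3: move[3]->L => UUULURDD INVALID (collision), skipped
Fold 4: move[7]->R => UUUUURDR VALID

Answer: XVXV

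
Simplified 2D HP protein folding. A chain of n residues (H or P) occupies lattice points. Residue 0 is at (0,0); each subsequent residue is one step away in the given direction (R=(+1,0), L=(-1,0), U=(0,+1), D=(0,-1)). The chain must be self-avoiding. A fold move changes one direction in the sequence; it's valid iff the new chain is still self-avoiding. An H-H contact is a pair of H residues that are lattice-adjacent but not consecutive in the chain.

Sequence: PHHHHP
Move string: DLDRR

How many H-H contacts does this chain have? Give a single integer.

Answer: 1

Derivation:
Positions: [(0, 0), (0, -1), (-1, -1), (-1, -2), (0, -2), (1, -2)]
H-H contact: residue 1 @(0,-1) - residue 4 @(0, -2)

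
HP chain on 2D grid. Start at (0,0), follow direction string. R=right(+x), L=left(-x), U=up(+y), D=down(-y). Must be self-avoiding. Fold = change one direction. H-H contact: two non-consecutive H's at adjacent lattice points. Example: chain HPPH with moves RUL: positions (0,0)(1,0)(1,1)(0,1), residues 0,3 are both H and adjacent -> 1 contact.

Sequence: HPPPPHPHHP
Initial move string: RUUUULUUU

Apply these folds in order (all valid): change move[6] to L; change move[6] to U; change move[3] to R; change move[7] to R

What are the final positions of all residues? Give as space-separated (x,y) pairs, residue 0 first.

Answer: (0,0) (1,0) (1,1) (1,2) (2,2) (2,3) (1,3) (1,4) (2,4) (2,5)

Derivation:
Initial moves: RUUUULUUU
Fold: move[6]->L => RUUUULLUU (positions: [(0, 0), (1, 0), (1, 1), (1, 2), (1, 3), (1, 4), (0, 4), (-1, 4), (-1, 5), (-1, 6)])
Fold: move[6]->U => RUUUULUUU (positions: [(0, 0), (1, 0), (1, 1), (1, 2), (1, 3), (1, 4), (0, 4), (0, 5), (0, 6), (0, 7)])
Fold: move[3]->R => RUURULUUU (positions: [(0, 0), (1, 0), (1, 1), (1, 2), (2, 2), (2, 3), (1, 3), (1, 4), (1, 5), (1, 6)])
Fold: move[7]->R => RUURULURU (positions: [(0, 0), (1, 0), (1, 1), (1, 2), (2, 2), (2, 3), (1, 3), (1, 4), (2, 4), (2, 5)])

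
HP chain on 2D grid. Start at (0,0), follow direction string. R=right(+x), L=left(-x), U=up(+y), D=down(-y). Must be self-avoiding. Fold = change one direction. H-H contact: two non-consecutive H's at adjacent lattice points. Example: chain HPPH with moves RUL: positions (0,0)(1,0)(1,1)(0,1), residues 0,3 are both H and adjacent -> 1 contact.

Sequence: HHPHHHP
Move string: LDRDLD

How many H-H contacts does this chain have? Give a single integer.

Positions: [(0, 0), (-1, 0), (-1, -1), (0, -1), (0, -2), (-1, -2), (-1, -3)]
H-H contact: residue 0 @(0,0) - residue 3 @(0, -1)

Answer: 1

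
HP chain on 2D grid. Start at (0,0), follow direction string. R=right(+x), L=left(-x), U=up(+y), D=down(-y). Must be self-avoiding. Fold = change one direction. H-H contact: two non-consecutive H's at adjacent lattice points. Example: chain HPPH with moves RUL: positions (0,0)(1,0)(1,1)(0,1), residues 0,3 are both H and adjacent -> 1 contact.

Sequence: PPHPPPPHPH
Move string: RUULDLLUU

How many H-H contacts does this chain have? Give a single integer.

Answer: 0

Derivation:
Positions: [(0, 0), (1, 0), (1, 1), (1, 2), (0, 2), (0, 1), (-1, 1), (-2, 1), (-2, 2), (-2, 3)]
No H-H contacts found.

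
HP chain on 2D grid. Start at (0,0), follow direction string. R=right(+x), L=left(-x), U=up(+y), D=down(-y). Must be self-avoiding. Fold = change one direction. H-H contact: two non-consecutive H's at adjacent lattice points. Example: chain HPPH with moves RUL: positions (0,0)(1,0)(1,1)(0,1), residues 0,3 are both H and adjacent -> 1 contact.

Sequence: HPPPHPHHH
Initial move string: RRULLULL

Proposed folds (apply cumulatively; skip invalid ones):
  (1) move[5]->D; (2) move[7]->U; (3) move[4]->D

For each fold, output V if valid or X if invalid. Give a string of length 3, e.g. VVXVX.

Answer: XVX

Derivation:
Initial: RRULLULL -> [(0, 0), (1, 0), (2, 0), (2, 1), (1, 1), (0, 1), (0, 2), (-1, 2), (-2, 2)]
Fold 1: move[5]->D => RRULLDLL INVALID (collision), skipped
Fold 2: move[7]->U => RRULLULU VALID
Fold 3: move[4]->D => RRULDULU INVALID (collision), skipped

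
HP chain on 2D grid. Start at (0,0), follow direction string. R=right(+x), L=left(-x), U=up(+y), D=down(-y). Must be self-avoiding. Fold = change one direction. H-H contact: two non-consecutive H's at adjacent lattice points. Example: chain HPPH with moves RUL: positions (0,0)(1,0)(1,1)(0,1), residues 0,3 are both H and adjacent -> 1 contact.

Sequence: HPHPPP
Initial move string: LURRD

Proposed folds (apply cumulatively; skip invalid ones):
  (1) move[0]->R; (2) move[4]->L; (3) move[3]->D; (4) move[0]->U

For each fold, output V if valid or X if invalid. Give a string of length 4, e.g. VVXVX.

Answer: VXVV

Derivation:
Initial: LURRD -> [(0, 0), (-1, 0), (-1, 1), (0, 1), (1, 1), (1, 0)]
Fold 1: move[0]->R => RURRD VALID
Fold 2: move[4]->L => RURRL INVALID (collision), skipped
Fold 3: move[3]->D => RURDD VALID
Fold 4: move[0]->U => UURDD VALID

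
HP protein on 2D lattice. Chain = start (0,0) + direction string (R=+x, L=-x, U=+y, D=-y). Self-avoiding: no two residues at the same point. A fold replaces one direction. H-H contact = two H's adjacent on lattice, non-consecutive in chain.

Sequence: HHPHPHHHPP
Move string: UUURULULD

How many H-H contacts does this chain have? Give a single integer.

Answer: 1

Derivation:
Positions: [(0, 0), (0, 1), (0, 2), (0, 3), (1, 3), (1, 4), (0, 4), (0, 5), (-1, 5), (-1, 4)]
H-H contact: residue 3 @(0,3) - residue 6 @(0, 4)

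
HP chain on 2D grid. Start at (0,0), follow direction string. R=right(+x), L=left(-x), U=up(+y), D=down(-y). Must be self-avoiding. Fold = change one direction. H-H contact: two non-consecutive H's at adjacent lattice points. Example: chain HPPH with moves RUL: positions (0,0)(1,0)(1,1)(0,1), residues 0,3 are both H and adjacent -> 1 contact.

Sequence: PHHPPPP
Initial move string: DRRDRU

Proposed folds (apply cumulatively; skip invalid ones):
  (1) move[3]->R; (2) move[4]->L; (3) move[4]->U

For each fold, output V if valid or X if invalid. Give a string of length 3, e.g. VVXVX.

Initial: DRRDRU -> [(0, 0), (0, -1), (1, -1), (2, -1), (2, -2), (3, -2), (3, -1)]
Fold 1: move[3]->R => DRRRRU VALID
Fold 2: move[4]->L => DRRRLU INVALID (collision), skipped
Fold 3: move[4]->U => DRRRUU VALID

Answer: VXV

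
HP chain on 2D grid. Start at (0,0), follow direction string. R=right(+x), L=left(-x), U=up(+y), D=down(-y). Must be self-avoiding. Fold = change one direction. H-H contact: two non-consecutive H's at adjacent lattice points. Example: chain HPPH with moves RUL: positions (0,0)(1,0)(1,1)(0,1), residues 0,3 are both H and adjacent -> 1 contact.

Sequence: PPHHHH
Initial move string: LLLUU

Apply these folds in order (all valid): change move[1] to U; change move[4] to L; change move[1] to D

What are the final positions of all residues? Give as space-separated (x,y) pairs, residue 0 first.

Answer: (0,0) (-1,0) (-1,-1) (-2,-1) (-2,0) (-3,0)

Derivation:
Initial moves: LLLUU
Fold: move[1]->U => LULUU (positions: [(0, 0), (-1, 0), (-1, 1), (-2, 1), (-2, 2), (-2, 3)])
Fold: move[4]->L => LULUL (positions: [(0, 0), (-1, 0), (-1, 1), (-2, 1), (-2, 2), (-3, 2)])
Fold: move[1]->D => LDLUL (positions: [(0, 0), (-1, 0), (-1, -1), (-2, -1), (-2, 0), (-3, 0)])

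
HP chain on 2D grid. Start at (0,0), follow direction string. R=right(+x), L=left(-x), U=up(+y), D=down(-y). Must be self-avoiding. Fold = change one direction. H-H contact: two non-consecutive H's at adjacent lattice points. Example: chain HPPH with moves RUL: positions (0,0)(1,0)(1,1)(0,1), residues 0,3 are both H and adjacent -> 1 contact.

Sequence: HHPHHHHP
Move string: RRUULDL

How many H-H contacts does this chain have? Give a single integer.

Answer: 2

Derivation:
Positions: [(0, 0), (1, 0), (2, 0), (2, 1), (2, 2), (1, 2), (1, 1), (0, 1)]
H-H contact: residue 1 @(1,0) - residue 6 @(1, 1)
H-H contact: residue 3 @(2,1) - residue 6 @(1, 1)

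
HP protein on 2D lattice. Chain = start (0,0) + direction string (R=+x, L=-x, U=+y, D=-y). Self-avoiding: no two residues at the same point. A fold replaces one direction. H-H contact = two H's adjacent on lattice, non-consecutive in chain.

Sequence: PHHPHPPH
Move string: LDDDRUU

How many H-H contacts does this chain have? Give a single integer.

Answer: 1

Derivation:
Positions: [(0, 0), (-1, 0), (-1, -1), (-1, -2), (-1, -3), (0, -3), (0, -2), (0, -1)]
H-H contact: residue 2 @(-1,-1) - residue 7 @(0, -1)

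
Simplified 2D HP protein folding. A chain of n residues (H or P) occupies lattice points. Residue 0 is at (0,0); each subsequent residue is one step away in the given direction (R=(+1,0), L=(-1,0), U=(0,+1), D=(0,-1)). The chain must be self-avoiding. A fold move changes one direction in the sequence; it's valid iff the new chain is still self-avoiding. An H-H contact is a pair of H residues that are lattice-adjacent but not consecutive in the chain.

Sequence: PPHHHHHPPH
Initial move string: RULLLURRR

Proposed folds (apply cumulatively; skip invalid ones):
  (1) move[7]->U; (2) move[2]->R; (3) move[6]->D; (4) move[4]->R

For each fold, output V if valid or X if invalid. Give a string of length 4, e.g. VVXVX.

Answer: VXXX

Derivation:
Initial: RULLLURRR -> [(0, 0), (1, 0), (1, 1), (0, 1), (-1, 1), (-2, 1), (-2, 2), (-1, 2), (0, 2), (1, 2)]
Fold 1: move[7]->U => RULLLURUR VALID
Fold 2: move[2]->R => RURLLURUR INVALID (collision), skipped
Fold 3: move[6]->D => RULLLUDUR INVALID (collision), skipped
Fold 4: move[4]->R => RULLRURUR INVALID (collision), skipped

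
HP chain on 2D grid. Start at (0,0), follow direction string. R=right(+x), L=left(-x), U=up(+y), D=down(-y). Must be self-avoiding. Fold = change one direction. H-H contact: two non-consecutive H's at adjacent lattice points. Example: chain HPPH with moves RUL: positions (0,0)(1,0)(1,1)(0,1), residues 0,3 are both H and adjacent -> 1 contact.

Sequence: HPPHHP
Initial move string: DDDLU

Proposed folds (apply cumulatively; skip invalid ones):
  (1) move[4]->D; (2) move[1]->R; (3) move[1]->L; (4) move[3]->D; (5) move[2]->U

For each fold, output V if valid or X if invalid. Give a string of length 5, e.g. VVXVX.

Answer: VVVVX

Derivation:
Initial: DDDLU -> [(0, 0), (0, -1), (0, -2), (0, -3), (-1, -3), (-1, -2)]
Fold 1: move[4]->D => DDDLD VALID
Fold 2: move[1]->R => DRDLD VALID
Fold 3: move[1]->L => DLDLD VALID
Fold 4: move[3]->D => DLDDD VALID
Fold 5: move[2]->U => DLUDD INVALID (collision), skipped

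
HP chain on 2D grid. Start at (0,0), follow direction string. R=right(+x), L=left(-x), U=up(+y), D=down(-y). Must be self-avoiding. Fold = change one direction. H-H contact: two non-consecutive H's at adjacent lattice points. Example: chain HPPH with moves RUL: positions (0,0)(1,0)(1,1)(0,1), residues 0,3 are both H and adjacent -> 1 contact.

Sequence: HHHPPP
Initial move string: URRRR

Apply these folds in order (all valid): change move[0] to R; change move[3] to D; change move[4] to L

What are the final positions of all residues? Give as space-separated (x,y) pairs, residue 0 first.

Answer: (0,0) (1,0) (2,0) (3,0) (3,-1) (2,-1)

Derivation:
Initial moves: URRRR
Fold: move[0]->R => RRRRR (positions: [(0, 0), (1, 0), (2, 0), (3, 0), (4, 0), (5, 0)])
Fold: move[3]->D => RRRDR (positions: [(0, 0), (1, 0), (2, 0), (3, 0), (3, -1), (4, -1)])
Fold: move[4]->L => RRRDL (positions: [(0, 0), (1, 0), (2, 0), (3, 0), (3, -1), (2, -1)])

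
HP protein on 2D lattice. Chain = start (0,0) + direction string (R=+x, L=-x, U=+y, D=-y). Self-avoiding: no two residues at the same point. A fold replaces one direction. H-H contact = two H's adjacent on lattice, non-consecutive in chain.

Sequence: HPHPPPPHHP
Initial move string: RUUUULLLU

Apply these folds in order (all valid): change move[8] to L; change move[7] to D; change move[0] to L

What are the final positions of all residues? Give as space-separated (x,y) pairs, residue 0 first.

Answer: (0,0) (-1,0) (-1,1) (-1,2) (-1,3) (-1,4) (-2,4) (-3,4) (-3,3) (-4,3)

Derivation:
Initial moves: RUUUULLLU
Fold: move[8]->L => RUUUULLLL (positions: [(0, 0), (1, 0), (1, 1), (1, 2), (1, 3), (1, 4), (0, 4), (-1, 4), (-2, 4), (-3, 4)])
Fold: move[7]->D => RUUUULLDL (positions: [(0, 0), (1, 0), (1, 1), (1, 2), (1, 3), (1, 4), (0, 4), (-1, 4), (-1, 3), (-2, 3)])
Fold: move[0]->L => LUUUULLDL (positions: [(0, 0), (-1, 0), (-1, 1), (-1, 2), (-1, 3), (-1, 4), (-2, 4), (-3, 4), (-3, 3), (-4, 3)])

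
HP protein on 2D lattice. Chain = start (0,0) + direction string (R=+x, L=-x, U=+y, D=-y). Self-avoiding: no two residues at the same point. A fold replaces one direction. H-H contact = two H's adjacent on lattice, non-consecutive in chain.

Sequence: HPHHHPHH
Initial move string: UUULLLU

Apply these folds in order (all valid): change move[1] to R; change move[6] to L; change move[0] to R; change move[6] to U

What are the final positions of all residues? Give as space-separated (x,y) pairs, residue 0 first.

Answer: (0,0) (1,0) (2,0) (2,1) (1,1) (0,1) (-1,1) (-1,2)

Derivation:
Initial moves: UUULLLU
Fold: move[1]->R => URULLLU (positions: [(0, 0), (0, 1), (1, 1), (1, 2), (0, 2), (-1, 2), (-2, 2), (-2, 3)])
Fold: move[6]->L => URULLLL (positions: [(0, 0), (0, 1), (1, 1), (1, 2), (0, 2), (-1, 2), (-2, 2), (-3, 2)])
Fold: move[0]->R => RRULLLL (positions: [(0, 0), (1, 0), (2, 0), (2, 1), (1, 1), (0, 1), (-1, 1), (-2, 1)])
Fold: move[6]->U => RRULLLU (positions: [(0, 0), (1, 0), (2, 0), (2, 1), (1, 1), (0, 1), (-1, 1), (-1, 2)])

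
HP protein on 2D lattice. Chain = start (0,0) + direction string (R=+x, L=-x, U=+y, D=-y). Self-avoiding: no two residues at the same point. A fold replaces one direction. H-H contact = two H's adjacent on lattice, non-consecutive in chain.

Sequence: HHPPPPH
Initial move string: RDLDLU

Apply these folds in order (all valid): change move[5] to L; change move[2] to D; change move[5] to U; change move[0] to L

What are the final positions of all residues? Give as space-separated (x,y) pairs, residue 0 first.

Initial moves: RDLDLU
Fold: move[5]->L => RDLDLL (positions: [(0, 0), (1, 0), (1, -1), (0, -1), (0, -2), (-1, -2), (-2, -2)])
Fold: move[2]->D => RDDDLL (positions: [(0, 0), (1, 0), (1, -1), (1, -2), (1, -3), (0, -3), (-1, -3)])
Fold: move[5]->U => RDDDLU (positions: [(0, 0), (1, 0), (1, -1), (1, -2), (1, -3), (0, -3), (0, -2)])
Fold: move[0]->L => LDDDLU (positions: [(0, 0), (-1, 0), (-1, -1), (-1, -2), (-1, -3), (-2, -3), (-2, -2)])

Answer: (0,0) (-1,0) (-1,-1) (-1,-2) (-1,-3) (-2,-3) (-2,-2)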